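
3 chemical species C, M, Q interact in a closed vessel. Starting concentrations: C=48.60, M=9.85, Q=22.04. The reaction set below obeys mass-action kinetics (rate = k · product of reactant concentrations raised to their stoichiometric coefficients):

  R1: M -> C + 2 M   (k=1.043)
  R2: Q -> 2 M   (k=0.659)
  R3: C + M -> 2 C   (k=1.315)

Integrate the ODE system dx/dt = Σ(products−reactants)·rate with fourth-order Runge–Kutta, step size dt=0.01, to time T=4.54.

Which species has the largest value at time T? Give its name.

Dominant species at T: C

RK4 with dt=0.01: 454 steps to T=4.54. Trajectory (selected grid times):
t=0.00: C=48.60 M=9.85 Q=22.04
t=0.50: C=71.19 M=0.23 Q=15.85
t=1.01: C=80.52 M=0.14 Q=11.33
t=1.51: C=87.05 M=0.10 Q=8.15
t=2.02: C=91.82 M=0.06 Q=5.82
t=2.52: C=95.16 M=0.04 Q=4.19
t=3.03: C=97.61 M=0.03 Q=2.99
t=3.53: C=99.32 M=0.02 Q=2.15
t=4.04: C=100.58 M=0.02 Q=1.54
t=4.54: C=101.46 M=0.01 Q=1.11
At T=4.54: C=101.46 M=0.01 Q=1.11; the largest is C.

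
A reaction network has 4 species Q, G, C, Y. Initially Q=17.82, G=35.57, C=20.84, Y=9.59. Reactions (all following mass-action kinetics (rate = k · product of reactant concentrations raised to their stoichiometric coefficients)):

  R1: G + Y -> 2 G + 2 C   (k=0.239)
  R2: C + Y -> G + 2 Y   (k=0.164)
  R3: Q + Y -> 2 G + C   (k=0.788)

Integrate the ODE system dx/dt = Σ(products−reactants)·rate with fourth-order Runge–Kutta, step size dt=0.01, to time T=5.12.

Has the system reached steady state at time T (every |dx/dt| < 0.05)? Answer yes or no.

RK4 with dt=0.01: 512 steps to T=5.12. Trajectory (selected grid times):
t=0.00: Q=17.82 G=35.57 C=20.84 Y=9.59
t=0.57: Q=11.65 G=56.37 C=36.37 Y=0.00
t=1.14: Q=11.65 G=56.37 C=36.37 Y=0.00
t=1.71: Q=11.65 G=56.37 C=36.37 Y=0.00
t=2.28: Q=11.65 G=56.37 C=36.37 Y=0.00
t=2.84: Q=11.65 G=56.37 C=36.37 Y=0.00
t=3.41: Q=11.65 G=56.37 C=36.37 Y=0.00
t=3.98: Q=11.65 G=56.37 C=36.37 Y=0.00
t=4.55: Q=11.65 G=56.37 C=36.37 Y=0.00
t=5.12: Q=11.65 G=56.37 C=36.37 Y=0.00
Rates at T: R1=0.0000, R2=0.0000, R3=0.0000
dx/dt at T (Σ net stoichiometry × rate): Q=-0.0000, G=+0.0000, C=+0.0000, Y=-0.0000
Largest |dx/dt| is |+0.0000| (G) < 0.05 → steady.

Steady state at T: yes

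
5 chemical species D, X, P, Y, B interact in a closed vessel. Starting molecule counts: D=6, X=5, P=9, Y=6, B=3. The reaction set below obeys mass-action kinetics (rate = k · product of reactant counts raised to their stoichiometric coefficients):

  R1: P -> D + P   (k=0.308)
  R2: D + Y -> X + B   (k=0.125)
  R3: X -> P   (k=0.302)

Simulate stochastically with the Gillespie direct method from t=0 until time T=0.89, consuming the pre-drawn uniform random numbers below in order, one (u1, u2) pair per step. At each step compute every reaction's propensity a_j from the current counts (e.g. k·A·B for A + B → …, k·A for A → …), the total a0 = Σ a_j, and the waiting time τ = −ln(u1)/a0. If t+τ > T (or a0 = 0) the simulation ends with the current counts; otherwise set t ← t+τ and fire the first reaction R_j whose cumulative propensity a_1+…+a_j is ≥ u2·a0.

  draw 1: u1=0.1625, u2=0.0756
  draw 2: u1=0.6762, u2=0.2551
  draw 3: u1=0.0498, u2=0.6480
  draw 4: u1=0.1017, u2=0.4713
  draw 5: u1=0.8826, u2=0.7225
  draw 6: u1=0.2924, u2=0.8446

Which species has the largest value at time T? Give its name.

t=0.000: D=6 X=5 P=9 Y=6 B=3
Draw 1: a1=2.772, a2=4.500, a3=1.510, a0=8.782; τ=−ln(0.1625)/8.782=0.207 → t=0.207; u2·a0=0.0756·8.782=0.664 ≤ a1=2.772 → R1 fires; D=7 X=5 P=9 Y=6 B=3
Draw 2: a1=2.772, a2=5.250, a3=1.510, a0=9.532; τ=−ln(0.6762)/9.532=0.041 → t=0.248; u2·a0=0.2551·9.532=2.432 ≤ a1=2.772 → R1 fires; D=8 X=5 P=9 Y=6 B=3
Draw 3: a1=2.772, a2=6.000, a3=1.510, a0=10.282; τ=−ln(0.0498)/10.282=0.292 → t=0.540; u2·a0=0.6480·10.282=6.663; a1=2.772 < 6.663 ≤ a1+a2=8.772 → R2 fires; D=7 X=6 P=9 Y=5 B=4
Draw 4: a1=2.772, a2=4.375, a3=1.812, a0=8.959; τ=−ln(0.1017)/8.959=0.255 → t=0.795; u2·a0=0.4713·8.959=4.222; a1=2.772 < 4.222 ≤ a1+a2=7.147 → R2 fires; D=6 X=7 P=9 Y=4 B=5
Draw 5: a1=2.772, a2=3.000, a3=2.114, a0=7.886; τ=−ln(0.8826)/7.886=0.016 → t=0.811; u2·a0=0.7225·7.886=5.698; a1=2.772 < 5.698 ≤ a1+a2=5.772 → R2 fires; D=5 X=8 P=9 Y=3 B=6
Draw 6: a1=2.772, a2=1.875, a3=2.416, a0=7.063; τ=−ln(0.2924)/7.063=0.174 → t=0.985 > T=0.89: stop.
At T=0.89: D=5 X=8 P=9 Y=3 B=6; the largest is P.

Dominant species at T: P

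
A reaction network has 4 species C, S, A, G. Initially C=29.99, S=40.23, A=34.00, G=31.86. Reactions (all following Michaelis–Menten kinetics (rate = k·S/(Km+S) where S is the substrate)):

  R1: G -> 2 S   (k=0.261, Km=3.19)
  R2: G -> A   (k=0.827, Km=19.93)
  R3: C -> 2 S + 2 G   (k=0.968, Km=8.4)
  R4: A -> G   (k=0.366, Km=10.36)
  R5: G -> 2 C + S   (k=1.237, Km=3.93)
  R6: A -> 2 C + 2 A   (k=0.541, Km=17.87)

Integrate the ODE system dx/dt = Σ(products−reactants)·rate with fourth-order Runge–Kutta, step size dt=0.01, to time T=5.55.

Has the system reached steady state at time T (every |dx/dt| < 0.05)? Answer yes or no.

Steady state at T: no

RK4 with dt=0.01: 555 steps to T=5.55. Trajectory (selected grid times):
t=0.00: C=29.99 S=40.23 A=34.00 G=31.86
t=0.62: C=31.32 S=42.15 A=34.36 G=31.83
t=1.23: C=32.64 S=44.05 A=34.72 G=31.81
t=1.85: C=33.97 S=45.98 A=35.08 G=31.80
t=2.47: C=35.29 S=47.92 A=35.44 G=31.80
t=3.08: C=36.60 S=49.84 A=35.80 G=31.80
t=3.70: C=37.92 S=51.80 A=36.16 G=31.81
t=4.32: C=39.24 S=53.76 A=36.53 G=31.83
t=4.93: C=40.54 S=55.70 A=36.88 G=31.85
t=5.55: C=41.86 S=57.67 A=37.25 G=31.88
Rates at T: R1=0.2373, R2=0.5089, R3=0.8062, R4=0.2864, R5=1.1012, R6=0.3656
dx/dt at T (Σ net stoichiometry × rate): C=+2.1275, S=+3.1882, A=+0.5881, G=+0.0514
Largest |dx/dt| is |+3.1882| (S) ≥ 0.05 → not steady.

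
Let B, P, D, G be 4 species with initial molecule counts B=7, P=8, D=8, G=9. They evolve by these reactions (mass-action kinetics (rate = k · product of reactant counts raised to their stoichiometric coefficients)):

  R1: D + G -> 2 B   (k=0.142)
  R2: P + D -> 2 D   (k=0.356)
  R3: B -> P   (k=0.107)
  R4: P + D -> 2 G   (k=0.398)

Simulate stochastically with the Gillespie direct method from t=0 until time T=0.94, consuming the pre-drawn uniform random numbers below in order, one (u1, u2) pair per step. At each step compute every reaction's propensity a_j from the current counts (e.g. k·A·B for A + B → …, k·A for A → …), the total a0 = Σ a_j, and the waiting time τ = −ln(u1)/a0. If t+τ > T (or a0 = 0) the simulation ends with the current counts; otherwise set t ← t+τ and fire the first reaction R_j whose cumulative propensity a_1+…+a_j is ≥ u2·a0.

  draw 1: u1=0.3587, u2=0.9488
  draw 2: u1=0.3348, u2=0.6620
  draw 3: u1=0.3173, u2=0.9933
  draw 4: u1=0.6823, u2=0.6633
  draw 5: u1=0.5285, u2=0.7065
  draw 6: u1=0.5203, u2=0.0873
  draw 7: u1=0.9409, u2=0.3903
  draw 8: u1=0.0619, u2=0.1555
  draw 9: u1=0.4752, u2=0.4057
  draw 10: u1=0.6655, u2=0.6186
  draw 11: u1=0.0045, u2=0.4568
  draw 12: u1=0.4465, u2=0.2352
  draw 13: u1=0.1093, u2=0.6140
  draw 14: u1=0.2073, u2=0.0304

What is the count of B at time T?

B at T = 14

t=0.000: B=7 P=8 D=8 G=9
Draw 1: a1=10.224, a2=22.784, a3=0.749, a4=25.472, a0=59.229; τ=−ln(0.3587)/59.229=0.017 → t=0.017; u2·a0=0.9488·59.229=56.196; a1+…+a3=33.757 < 56.196 ≤ a1+…+a4=59.229 → R4 fires; B=7 P=7 D=7 G=11
Draw 2: a1=10.934, a2=17.444, a3=0.749, a4=19.502, a0=48.629; τ=−ln(0.3348)/48.629=0.023 → t=0.040; u2·a0=0.6620·48.629=32.192; a1+…+a3=29.127 < 32.192 ≤ a1+…+a4=48.629 → R4 fires; B=7 P=6 D=6 G=13
Draw 3: a1=11.076, a2=12.816, a3=0.749, a4=14.328, a0=38.969; τ=−ln(0.3173)/38.969=0.029 → t=0.069; u2·a0=0.9933·38.969=38.708; a1+…+a3=24.641 < 38.708 ≤ a1+…+a4=38.969 → R4 fires; B=7 P=5 D=5 G=15
Draw 4: a1=10.650, a2=8.900, a3=0.749, a4=9.950, a0=30.249; τ=−ln(0.6823)/30.249=0.013 → t=0.082; u2·a0=0.6633·30.249=20.064; a1+a2=19.550 < 20.064 ≤ a1+…+a3=20.299 → R3 fires; B=6 P=6 D=5 G=15
Draw 5: a1=10.650, a2=10.680, a3=0.642, a4=11.940, a0=33.912; τ=−ln(0.5285)/33.912=0.019 → t=0.101; u2·a0=0.7065·33.912=23.959; a1+…+a3=21.972 < 23.959 ≤ a1+…+a4=33.912 → R4 fires; B=6 P=5 D=4 G=17
Draw 6: a1=9.656, a2=7.120, a3=0.642, a4=7.960, a0=25.378; τ=−ln(0.5203)/25.378=0.026 → t=0.126; u2·a0=0.0873·25.378=2.215 ≤ a1=9.656 → R1 fires; B=8 P=5 D=3 G=16
Draw 7: a1=6.816, a2=5.340, a3=0.856, a4=5.970, a0=18.982; τ=−ln(0.9409)/18.982=0.003 → t=0.130; u2·a0=0.3903·18.982=7.409; a1=6.816 < 7.409 ≤ a1+a2=12.156 → R2 fires; B=8 P=4 D=4 G=16
Draw 8: a1=9.088, a2=5.696, a3=0.856, a4=6.368, a0=22.008; τ=−ln(0.0619)/22.008=0.126 → t=0.256; u2·a0=0.1555·22.008=3.422 ≤ a1=9.088 → R1 fires; B=10 P=4 D=3 G=15
Draw 9: a1=6.390, a2=4.272, a3=1.070, a4=4.776, a0=16.508; τ=−ln(0.4752)/16.508=0.045 → t=0.301; u2·a0=0.4057·16.508=6.697; a1=6.390 < 6.697 ≤ a1+a2=10.662 → R2 fires; B=10 P=3 D=4 G=15
Draw 10: a1=8.520, a2=4.272, a3=1.070, a4=4.776, a0=18.638; τ=−ln(0.6655)/18.638=0.022 → t=0.323; u2·a0=0.6186·18.638=11.529; a1=8.520 < 11.529 ≤ a1+a2=12.792 → R2 fires; B=10 P=2 D=5 G=15
Draw 11: a1=10.650, a2=3.560, a3=1.070, a4=3.980, a0=19.260; τ=−ln(0.0045)/19.260=0.281 → t=0.604; u2·a0=0.4568·19.260=8.798 ≤ a1=10.650 → R1 fires; B=12 P=2 D=4 G=14
Draw 12: a1=7.952, a2=2.848, a3=1.284, a4=3.184, a0=15.268; τ=−ln(0.4465)/15.268=0.053 → t=0.656; u2·a0=0.2352·15.268=3.591 ≤ a1=7.952 → R1 fires; B=14 P=2 D=3 G=13
Draw 13: a1=5.538, a2=2.136, a3=1.498, a4=2.388, a0=11.560; τ=−ln(0.1093)/11.560=0.191 → t=0.848; u2·a0=0.6140·11.560=7.098; a1=5.538 < 7.098 ≤ a1+a2=7.674 → R2 fires; B=14 P=1 D=4 G=13
Draw 14: a1=7.384, a2=1.424, a3=1.498, a4=1.592, a0=11.898; τ=−ln(0.2073)/11.898=0.132 → t=0.980 > T=0.94: stop.
Read off B at T=0.94: 14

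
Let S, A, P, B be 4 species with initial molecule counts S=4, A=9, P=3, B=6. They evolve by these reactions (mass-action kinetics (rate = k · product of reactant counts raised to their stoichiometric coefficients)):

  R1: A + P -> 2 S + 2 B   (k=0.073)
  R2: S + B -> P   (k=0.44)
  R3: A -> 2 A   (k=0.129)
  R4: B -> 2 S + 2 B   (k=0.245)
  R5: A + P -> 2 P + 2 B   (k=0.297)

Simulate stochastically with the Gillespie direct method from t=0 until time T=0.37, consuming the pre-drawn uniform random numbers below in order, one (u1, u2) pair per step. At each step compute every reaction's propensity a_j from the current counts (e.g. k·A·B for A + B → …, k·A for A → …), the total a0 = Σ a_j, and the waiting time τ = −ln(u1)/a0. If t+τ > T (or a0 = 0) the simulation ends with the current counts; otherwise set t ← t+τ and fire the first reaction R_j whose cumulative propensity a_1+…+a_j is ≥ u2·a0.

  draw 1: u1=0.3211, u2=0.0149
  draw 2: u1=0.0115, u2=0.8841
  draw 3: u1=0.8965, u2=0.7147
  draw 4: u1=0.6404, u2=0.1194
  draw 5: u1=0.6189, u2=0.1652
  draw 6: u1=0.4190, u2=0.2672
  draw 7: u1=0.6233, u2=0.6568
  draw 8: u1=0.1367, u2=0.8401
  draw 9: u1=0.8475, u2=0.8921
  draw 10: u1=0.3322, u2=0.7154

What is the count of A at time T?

t=0.000: S=4 A=9 P=3 B=6
Draw 1: a1=1.971, a2=10.560, a3=1.161, a4=1.470, a5=8.019, a0=23.181; τ=−ln(0.3211)/23.181=0.049 → t=0.049; u2·a0=0.0149·23.181=0.345 ≤ a1=1.971 → R1 fires; S=6 A=8 P=2 B=8
Draw 2: a1=1.168, a2=21.120, a3=1.032, a4=1.960, a5=4.752, a0=30.032; τ=−ln(0.0115)/30.032=0.149 → t=0.198; u2·a0=0.8841·30.032=26.551; a1+…+a4=25.280 < 26.551 ≤ a1+…+a5=30.032 → R5 fires; S=6 A=7 P=3 B=10
Draw 3: a1=1.533, a2=26.400, a3=0.903, a4=2.450, a5=6.237, a0=37.523; τ=−ln(0.8965)/37.523=0.003 → t=0.201; u2·a0=0.7147·37.523=26.818; a1=1.533 < 26.818 ≤ a1+a2=27.933 → R2 fires; S=5 A=7 P=4 B=9
Draw 4: a1=2.044, a2=19.800, a3=0.903, a4=2.205, a5=8.316, a0=33.268; τ=−ln(0.6404)/33.268=0.013 → t=0.214; u2·a0=0.1194·33.268=3.972; a1=2.044 < 3.972 ≤ a1+a2=21.844 → R2 fires; S=4 A=7 P=5 B=8
Draw 5: a1=2.555, a2=14.080, a3=0.903, a4=1.960, a5=10.395, a0=29.893; τ=−ln(0.6189)/29.893=0.016 → t=0.230; u2·a0=0.1652·29.893=4.938; a1=2.555 < 4.938 ≤ a1+a2=16.635 → R2 fires; S=3 A=7 P=6 B=7
Draw 6: a1=3.066, a2=9.240, a3=0.903, a4=1.715, a5=12.474, a0=27.398; τ=−ln(0.4190)/27.398=0.032 → t=0.262; u2·a0=0.2672·27.398=7.321; a1=3.066 < 7.321 ≤ a1+a2=12.306 → R2 fires; S=2 A=7 P=7 B=6
Draw 7: a1=3.577, a2=5.280, a3=0.903, a4=1.470, a5=14.553, a0=25.783; τ=−ln(0.6233)/25.783=0.018 → t=0.280; u2·a0=0.6568·25.783=16.934; a1+…+a4=11.230 < 16.934 ≤ a1+…+a5=25.783 → R5 fires; S=2 A=6 P=8 B=8
Draw 8: a1=3.504, a2=7.040, a3=0.774, a4=1.960, a5=14.256, a0=27.534; τ=−ln(0.1367)/27.534=0.072 → t=0.352; u2·a0=0.8401·27.534=23.131; a1+…+a4=13.278 < 23.131 ≤ a1+…+a5=27.534 → R5 fires; S=2 A=5 P=9 B=10
Draw 9: a1=3.285, a2=8.800, a3=0.645, a4=2.450, a5=13.365, a0=28.545; τ=−ln(0.8475)/28.545=0.006 → t=0.358; u2·a0=0.8921·28.545=25.465; a1+…+a4=15.180 < 25.465 ≤ a1+…+a5=28.545 → R5 fires; S=2 A=4 P=10 B=12
Draw 10: a1=2.920, a2=10.560, a3=0.516, a4=2.940, a5=11.880, a0=28.816; τ=−ln(0.3322)/28.816=0.038 → t=0.396 > T=0.37: stop.
Read off A at T=0.37: 4

A at T = 4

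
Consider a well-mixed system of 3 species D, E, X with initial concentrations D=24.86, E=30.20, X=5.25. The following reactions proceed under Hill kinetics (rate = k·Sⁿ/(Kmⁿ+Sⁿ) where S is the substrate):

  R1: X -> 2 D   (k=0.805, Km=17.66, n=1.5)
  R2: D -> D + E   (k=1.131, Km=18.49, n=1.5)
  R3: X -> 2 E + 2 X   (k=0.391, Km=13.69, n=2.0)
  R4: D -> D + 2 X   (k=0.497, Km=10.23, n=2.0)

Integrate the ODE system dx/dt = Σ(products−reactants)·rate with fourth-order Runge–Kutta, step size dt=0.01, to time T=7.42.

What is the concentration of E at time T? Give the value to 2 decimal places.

E at T = 36.97

RK4 with dt=0.01: 742 steps to T=7.42. Trajectory (selected grid times):
t=0.00: D=24.86 E=30.20 X=5.25
t=0.82: D=25.06 E=30.86 X=5.89
t=1.65: D=25.29 E=31.54 X=6.54
t=2.47: D=25.55 E=32.25 X=7.18
t=3.30: D=25.84 E=32.98 X=7.82
t=4.12: D=26.15 E=33.73 X=8.45
t=4.95: D=26.50 E=34.51 X=9.09
t=5.77: D=26.87 E=35.30 X=9.72
t=6.60: D=27.27 E=36.13 X=10.36
t=7.42: D=27.69 E=36.97 X=10.98
Read off E at T=7.42: 36.97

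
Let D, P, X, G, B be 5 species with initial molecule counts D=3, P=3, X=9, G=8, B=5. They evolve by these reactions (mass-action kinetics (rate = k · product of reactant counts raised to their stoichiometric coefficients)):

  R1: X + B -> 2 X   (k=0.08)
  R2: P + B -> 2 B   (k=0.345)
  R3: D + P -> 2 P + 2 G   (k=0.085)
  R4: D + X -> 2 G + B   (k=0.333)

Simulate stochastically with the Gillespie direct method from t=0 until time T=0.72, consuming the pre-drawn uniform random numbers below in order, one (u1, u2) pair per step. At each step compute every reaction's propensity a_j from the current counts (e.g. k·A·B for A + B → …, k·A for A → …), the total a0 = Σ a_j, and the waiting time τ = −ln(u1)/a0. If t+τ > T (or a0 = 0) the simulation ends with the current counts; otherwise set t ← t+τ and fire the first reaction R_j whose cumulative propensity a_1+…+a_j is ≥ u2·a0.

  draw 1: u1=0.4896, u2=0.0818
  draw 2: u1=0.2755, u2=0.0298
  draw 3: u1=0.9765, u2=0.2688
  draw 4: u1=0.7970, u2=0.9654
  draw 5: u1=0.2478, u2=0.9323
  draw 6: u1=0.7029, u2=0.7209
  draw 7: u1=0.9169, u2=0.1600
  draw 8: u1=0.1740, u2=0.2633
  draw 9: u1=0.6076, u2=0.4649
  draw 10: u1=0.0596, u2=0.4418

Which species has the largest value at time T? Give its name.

Dominant species at T: G

t=0.000: D=3 P=3 X=9 G=8 B=5
Draw 1: a1=3.600, a2=5.175, a3=0.765, a4=8.991, a0=18.531; τ=−ln(0.4896)/18.531=0.039 → t=0.039; u2·a0=0.0818·18.531=1.516 ≤ a1=3.600 → R1 fires; D=3 P=3 X=10 G=8 B=4
Draw 2: a1=3.200, a2=4.140, a3=0.765, a4=9.990, a0=18.095; τ=−ln(0.2755)/18.095=0.071 → t=0.110; u2·a0=0.0298·18.095=0.539 ≤ a1=3.200 → R1 fires; D=3 P=3 X=11 G=8 B=3
Draw 3: a1=2.640, a2=3.105, a3=0.765, a4=10.989, a0=17.499; τ=−ln(0.9765)/17.499=0.001 → t=0.111; u2·a0=0.2688·17.499=4.704; a1=2.640 < 4.704 ≤ a1+a2=5.745 → R2 fires; D=3 P=2 X=11 G=8 B=4
Draw 4: a1=3.520, a2=2.760, a3=0.510, a4=10.989, a0=17.779; τ=−ln(0.7970)/17.779=0.013 → t=0.124; u2·a0=0.9654·17.779=17.164; a1+…+a3=6.790 < 17.164 ≤ a1+…+a4=17.779 → R4 fires; D=2 P=2 X=10 G=10 B=5
Draw 5: a1=4.000, a2=3.450, a3=0.340, a4=6.660, a0=14.450; τ=−ln(0.2478)/14.450=0.097 → t=0.220; u2·a0=0.9323·14.450=13.472; a1+…+a3=7.790 < 13.472 ≤ a1+…+a4=14.450 → R4 fires; D=1 P=2 X=9 G=12 B=6
Draw 6: a1=4.320, a2=4.140, a3=0.170, a4=2.997, a0=11.627; τ=−ln(0.7029)/11.627=0.030 → t=0.251; u2·a0=0.7209·11.627=8.382; a1=4.320 < 8.382 ≤ a1+a2=8.460 → R2 fires; D=1 P=1 X=9 G=12 B=7
Draw 7: a1=5.040, a2=2.415, a3=0.085, a4=2.997, a0=10.537; τ=−ln(0.9169)/10.537=0.008 → t=0.259; u2·a0=0.1600·10.537=1.686 ≤ a1=5.040 → R1 fires; D=1 P=1 X=10 G=12 B=6
Draw 8: a1=4.800, a2=2.070, a3=0.085, a4=3.330, a0=10.285; τ=−ln(0.1740)/10.285=0.170 → t=0.429; u2·a0=0.2633·10.285=2.708 ≤ a1=4.800 → R1 fires; D=1 P=1 X=11 G=12 B=5
Draw 9: a1=4.400, a2=1.725, a3=0.085, a4=3.663, a0=9.873; τ=−ln(0.6076)/9.873=0.050 → t=0.479; u2·a0=0.4649·9.873=4.590; a1=4.400 < 4.590 ≤ a1+a2=6.125 → R2 fires; D=1 P=0 X=11 G=12 B=6
Draw 10: a1=5.280, a2=0.000, a3=0.000, a4=3.663, a0=8.943; τ=−ln(0.0596)/8.943=0.315 → t=0.795 > T=0.72: stop.
At T=0.72: D=1 P=0 X=11 G=12 B=6; the largest is G.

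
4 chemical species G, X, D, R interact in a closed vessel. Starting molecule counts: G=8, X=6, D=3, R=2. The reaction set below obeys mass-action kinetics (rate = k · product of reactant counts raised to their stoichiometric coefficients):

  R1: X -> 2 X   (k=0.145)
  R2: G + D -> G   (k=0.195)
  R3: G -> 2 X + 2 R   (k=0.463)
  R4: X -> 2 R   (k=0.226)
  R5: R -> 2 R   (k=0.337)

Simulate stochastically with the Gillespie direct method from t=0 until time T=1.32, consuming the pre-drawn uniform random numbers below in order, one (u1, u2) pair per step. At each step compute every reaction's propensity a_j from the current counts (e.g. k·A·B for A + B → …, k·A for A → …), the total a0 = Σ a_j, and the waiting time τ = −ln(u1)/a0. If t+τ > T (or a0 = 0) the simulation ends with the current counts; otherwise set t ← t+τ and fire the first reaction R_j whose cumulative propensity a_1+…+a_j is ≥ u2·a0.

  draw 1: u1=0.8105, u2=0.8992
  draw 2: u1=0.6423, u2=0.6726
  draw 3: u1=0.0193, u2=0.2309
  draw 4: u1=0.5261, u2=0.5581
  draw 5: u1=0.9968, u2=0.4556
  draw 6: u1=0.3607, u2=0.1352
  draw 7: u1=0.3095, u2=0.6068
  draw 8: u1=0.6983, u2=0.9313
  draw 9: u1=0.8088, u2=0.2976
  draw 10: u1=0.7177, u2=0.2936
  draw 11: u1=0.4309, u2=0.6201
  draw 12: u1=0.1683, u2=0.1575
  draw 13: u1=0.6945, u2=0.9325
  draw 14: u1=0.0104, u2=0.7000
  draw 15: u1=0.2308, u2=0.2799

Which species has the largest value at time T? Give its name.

Dominant species at T: R

t=0.000: G=8 X=6 D=3 R=2
Draw 1: a1=0.870, a2=4.680, a3=3.704, a4=1.356, a5=0.674, a0=11.284; τ=−ln(0.8105)/11.284=0.019 → t=0.019; u2·a0=0.8992·11.284=10.147; a1+…+a3=9.254 < 10.147 ≤ a1+…+a4=10.610 → R4 fires; G=8 X=5 D=3 R=4
Draw 2: a1=0.725, a2=4.680, a3=3.704, a4=1.130, a5=1.348, a0=11.587; τ=−ln(0.6423)/11.587=0.038 → t=0.057; u2·a0=0.6726·11.587=7.793; a1+a2=5.405 < 7.793 ≤ a1+…+a3=9.109 → R3 fires; G=7 X=7 D=3 R=6
Draw 3: a1=1.015, a2=4.095, a3=3.241, a4=1.582, a5=2.022, a0=11.955; τ=−ln(0.0193)/11.955=0.330 → t=0.387; u2·a0=0.2309·11.955=2.760; a1=1.015 < 2.760 ≤ a1+a2=5.110 → R2 fires; G=7 X=7 D=2 R=6
Draw 4: a1=1.015, a2=2.730, a3=3.241, a4=1.582, a5=2.022, a0=10.590; τ=−ln(0.5261)/10.590=0.061 → t=0.448; u2·a0=0.5581·10.590=5.910; a1+a2=3.745 < 5.910 ≤ a1+…+a3=6.986 → R3 fires; G=6 X=9 D=2 R=8
Draw 5: a1=1.305, a2=2.340, a3=2.778, a4=2.034, a5=2.696, a0=11.153; τ=−ln(0.9968)/11.153=0.000 → t=0.448; u2·a0=0.4556·11.153=5.081; a1+a2=3.645 < 5.081 ≤ a1+…+a3=6.423 → R3 fires; G=5 X=11 D=2 R=10
Draw 6: a1=1.595, a2=1.950, a3=2.315, a4=2.486, a5=3.370, a0=11.716; τ=−ln(0.3607)/11.716=0.087 → t=0.535; u2·a0=0.1352·11.716=1.584 ≤ a1=1.595 → R1 fires; G=5 X=12 D=2 R=10
Draw 7: a1=1.740, a2=1.950, a3=2.315, a4=2.712, a5=3.370, a0=12.087; τ=−ln(0.3095)/12.087=0.097 → t=0.632; u2·a0=0.6068·12.087=7.334; a1+…+a3=6.005 < 7.334 ≤ a1+…+a4=8.717 → R4 fires; G=5 X=11 D=2 R=12
Draw 8: a1=1.595, a2=1.950, a3=2.315, a4=2.486, a5=4.044, a0=12.390; τ=−ln(0.6983)/12.390=0.029 → t=0.661; u2·a0=0.9313·12.390=11.539; a1+…+a4=8.346 < 11.539 ≤ a1+…+a5=12.390 → R5 fires; G=5 X=11 D=2 R=13
Draw 9: a1=1.595, a2=1.950, a3=2.315, a4=2.486, a5=4.381, a0=12.727; τ=−ln(0.8088)/12.727=0.017 → t=0.678; u2·a0=0.2976·12.727=3.788; a1+a2=3.545 < 3.788 ≤ a1+…+a3=5.860 → R3 fires; G=4 X=13 D=2 R=15
Draw 10: a1=1.885, a2=1.560, a3=1.852, a4=2.938, a5=5.055, a0=13.290; τ=−ln(0.7177)/13.290=0.025 → t=0.703; u2·a0=0.2936·13.290=3.902; a1+a2=3.445 < 3.902 ≤ a1+…+a3=5.297 → R3 fires; G=3 X=15 D=2 R=17
Draw 11: a1=2.175, a2=1.170, a3=1.389, a4=3.390, a5=5.729, a0=13.853; τ=−ln(0.4309)/13.853=0.061 → t=0.763; u2·a0=0.6201·13.853=8.590; a1+…+a4=8.124 < 8.590 ≤ a1+…+a5=13.853 → R5 fires; G=3 X=15 D=2 R=18
Draw 12: a1=2.175, a2=1.170, a3=1.389, a4=3.390, a5=6.066, a0=14.190; τ=−ln(0.1683)/14.190=0.126 → t=0.889; u2·a0=0.1575·14.190=2.235; a1=2.175 < 2.235 ≤ a1+a2=3.345 → R2 fires; G=3 X=15 D=1 R=18
Draw 13: a1=2.175, a2=0.585, a3=1.389, a4=3.390, a5=6.066, a0=13.605; τ=−ln(0.6945)/13.605=0.027 → t=0.916; u2·a0=0.9325·13.605=12.687; a1+…+a4=7.539 < 12.687 ≤ a1+…+a5=13.605 → R5 fires; G=3 X=15 D=1 R=19
Draw 14: a1=2.175, a2=0.585, a3=1.389, a4=3.390, a5=6.403, a0=13.942; τ=−ln(0.0104)/13.942=0.327 → t=1.243; u2·a0=0.7000·13.942=9.759; a1+…+a4=7.539 < 9.759 ≤ a1+…+a5=13.942 → R5 fires; G=3 X=15 D=1 R=20
Draw 15: a1=2.175, a2=0.585, a3=1.389, a4=3.390, a5=6.740, a0=14.279; τ=−ln(0.2308)/14.279=0.103 → t=1.346 > T=1.32: stop.
At T=1.32: G=3 X=15 D=1 R=20; the largest is R.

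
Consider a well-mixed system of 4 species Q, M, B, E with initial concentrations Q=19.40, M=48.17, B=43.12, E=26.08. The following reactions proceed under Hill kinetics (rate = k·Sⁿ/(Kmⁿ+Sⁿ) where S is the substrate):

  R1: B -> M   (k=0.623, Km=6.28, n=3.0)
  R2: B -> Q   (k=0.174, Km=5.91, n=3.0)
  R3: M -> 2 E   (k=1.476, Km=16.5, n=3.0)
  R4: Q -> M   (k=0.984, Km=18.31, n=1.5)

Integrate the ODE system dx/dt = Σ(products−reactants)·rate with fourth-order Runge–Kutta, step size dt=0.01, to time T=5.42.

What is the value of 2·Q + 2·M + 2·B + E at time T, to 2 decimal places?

Check how each reaction changes W = 2·Q + 2·M + 2·B + E (weight of products minus weight of reactants):
R1: B -> M: (2·1) − (2·1) = 2 − 2 = 0
R2: B -> Q: (2·1) − (2·1) = 2 − 2 = 0
R3: M -> 2 E: (1·2) − (2·1) = 2 − 2 = 0
R4: Q -> M: (2·1) − (2·1) = 2 − 2 = 0
Every reaction leaves W unchanged, so W is conserved and no simulation is needed: W(T) = W(0) = 2·19.40 + 2·48.17 + 2·43.12 + 26.08 = 247.46

Value at T = 247.46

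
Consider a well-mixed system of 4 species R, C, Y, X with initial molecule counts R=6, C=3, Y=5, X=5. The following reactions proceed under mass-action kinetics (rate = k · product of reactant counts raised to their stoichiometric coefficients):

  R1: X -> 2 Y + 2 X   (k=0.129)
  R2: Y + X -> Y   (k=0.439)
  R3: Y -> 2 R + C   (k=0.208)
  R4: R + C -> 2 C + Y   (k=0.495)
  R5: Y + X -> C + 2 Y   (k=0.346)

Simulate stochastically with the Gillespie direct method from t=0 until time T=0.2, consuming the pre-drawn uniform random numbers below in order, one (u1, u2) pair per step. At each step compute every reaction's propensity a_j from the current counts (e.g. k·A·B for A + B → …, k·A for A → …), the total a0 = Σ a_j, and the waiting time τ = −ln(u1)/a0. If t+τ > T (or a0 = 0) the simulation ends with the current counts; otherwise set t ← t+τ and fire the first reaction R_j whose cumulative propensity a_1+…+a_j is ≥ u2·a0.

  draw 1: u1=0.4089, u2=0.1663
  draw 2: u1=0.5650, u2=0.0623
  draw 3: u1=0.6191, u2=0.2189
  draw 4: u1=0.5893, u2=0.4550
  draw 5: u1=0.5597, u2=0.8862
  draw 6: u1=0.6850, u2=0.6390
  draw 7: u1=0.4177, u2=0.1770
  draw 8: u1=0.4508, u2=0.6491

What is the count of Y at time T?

Y at T = 8

t=0.000: R=6 C=3 Y=5 X=5
Draw 1: a1=0.645, a2=10.975, a3=1.040, a4=8.910, a5=8.650, a0=30.220; τ=−ln(0.4089)/30.220=0.030 → t=0.030; u2·a0=0.1663·30.220=5.026; a1=0.645 < 5.026 ≤ a1+a2=11.620 → R2 fires; R=6 C=3 Y=5 X=4
Draw 2: a1=0.516, a2=8.780, a3=1.040, a4=8.910, a5=6.920, a0=26.166; τ=−ln(0.5650)/26.166=0.022 → t=0.051; u2·a0=0.0623·26.166=1.630; a1=0.516 < 1.630 ≤ a1+a2=9.296 → R2 fires; R=6 C=3 Y=5 X=3
Draw 3: a1=0.387, a2=6.585, a3=1.040, a4=8.910, a5=5.190, a0=22.112; τ=−ln(0.6191)/22.112=0.022 → t=0.073; u2·a0=0.2189·22.112=4.840; a1=0.387 < 4.840 ≤ a1+a2=6.972 → R2 fires; R=6 C=3 Y=5 X=2
Draw 4: a1=0.258, a2=4.390, a3=1.040, a4=8.910, a5=3.460, a0=18.058; τ=−ln(0.5893)/18.058=0.029 → t=0.102; u2·a0=0.4550·18.058=8.216; a1+…+a3=5.688 < 8.216 ≤ a1+…+a4=14.598 → R4 fires; R=5 C=4 Y=6 X=2
Draw 5: a1=0.258, a2=5.268, a3=1.248, a4=9.900, a5=4.152, a0=20.826; τ=−ln(0.5597)/20.826=0.028 → t=0.130; u2·a0=0.8862·20.826=18.456; a1+…+a4=16.674 < 18.456 ≤ a1+…+a5=20.826 → R5 fires; R=5 C=5 Y=7 X=1
Draw 6: a1=0.129, a2=3.073, a3=1.456, a4=12.375, a5=2.422, a0=19.455; τ=−ln(0.6850)/19.455=0.019 → t=0.150; u2·a0=0.6390·19.455=12.432; a1+…+a3=4.658 < 12.432 ≤ a1+…+a4=17.033 → R4 fires; R=4 C=6 Y=8 X=1
Draw 7: a1=0.129, a2=3.512, a3=1.664, a4=11.880, a5=2.768, a0=19.953; τ=−ln(0.4177)/19.953=0.044 → t=0.193; u2·a0=0.1770·19.953=3.532; a1=0.129 < 3.532 ≤ a1+a2=3.641 → R2 fires; R=4 C=6 Y=8 X=0
Draw 8: a1=0.000, a2=0.000, a3=1.664, a4=11.880, a5=0.000, a0=13.544; τ=−ln(0.4508)/13.544=0.059 → t=0.252 > T=0.2: stop.
Read off Y at T=0.2: 8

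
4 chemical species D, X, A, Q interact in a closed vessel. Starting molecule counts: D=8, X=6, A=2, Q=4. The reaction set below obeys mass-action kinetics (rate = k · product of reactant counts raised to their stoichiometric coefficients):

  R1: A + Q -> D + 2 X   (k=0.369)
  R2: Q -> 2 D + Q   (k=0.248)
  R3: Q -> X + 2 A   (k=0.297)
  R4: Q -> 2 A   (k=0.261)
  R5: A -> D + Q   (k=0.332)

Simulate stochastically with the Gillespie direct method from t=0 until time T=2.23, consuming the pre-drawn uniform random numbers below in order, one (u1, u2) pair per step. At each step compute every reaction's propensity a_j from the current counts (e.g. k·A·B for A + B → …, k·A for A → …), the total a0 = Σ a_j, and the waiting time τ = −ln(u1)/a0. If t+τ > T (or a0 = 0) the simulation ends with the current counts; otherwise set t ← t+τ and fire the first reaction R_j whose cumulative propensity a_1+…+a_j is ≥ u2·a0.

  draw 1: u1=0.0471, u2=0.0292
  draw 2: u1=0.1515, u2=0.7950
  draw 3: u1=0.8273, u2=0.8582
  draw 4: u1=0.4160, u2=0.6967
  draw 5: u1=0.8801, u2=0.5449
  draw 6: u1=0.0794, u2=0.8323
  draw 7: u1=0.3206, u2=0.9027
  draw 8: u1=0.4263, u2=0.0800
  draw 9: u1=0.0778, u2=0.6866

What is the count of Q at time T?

Q at T = 3

t=0.000: D=8 X=6 A=2 Q=4
Draw 1: a1=2.952, a2=0.992, a3=1.188, a4=1.044, a5=0.664, a0=6.840; τ=−ln(0.0471)/6.840=0.447 → t=0.447; u2·a0=0.0292·6.840=0.200 ≤ a1=2.952 → R1 fires; D=9 X=8 A=1 Q=3
Draw 2: a1=1.107, a2=0.744, a3=0.891, a4=0.783, a5=0.332, a0=3.857; τ=−ln(0.1515)/3.857=0.489 → t=0.936; u2·a0=0.7950·3.857=3.066; a1+…+a3=2.742 < 3.066 ≤ a1+…+a4=3.525 → R4 fires; D=9 X=8 A=3 Q=2
Draw 3: a1=2.214, a2=0.496, a3=0.594, a4=0.522, a5=0.996, a0=4.822; τ=−ln(0.8273)/4.822=0.039 → t=0.975; u2·a0=0.8582·4.822=4.138; a1+…+a4=3.826 < 4.138 ≤ a1+…+a5=4.822 → R5 fires; D=10 X=8 A=2 Q=3
Draw 4: a1=2.214, a2=0.744, a3=0.891, a4=0.783, a5=0.664, a0=5.296; τ=−ln(0.4160)/5.296=0.166 → t=1.141; u2·a0=0.6967·5.296=3.690; a1+a2=2.958 < 3.690 ≤ a1+…+a3=3.849 → R3 fires; D=10 X=9 A=4 Q=2
Draw 5: a1=2.952, a2=0.496, a3=0.594, a4=0.522, a5=1.328, a0=5.892; τ=−ln(0.8801)/5.892=0.022 → t=1.163; u2·a0=0.5449·5.892=3.211; a1=2.952 < 3.211 ≤ a1+a2=3.448 → R2 fires; D=12 X=9 A=4 Q=2
Draw 6: a1=2.952, a2=0.496, a3=0.594, a4=0.522, a5=1.328, a0=5.892; τ=−ln(0.0794)/5.892=0.430 → t=1.593; u2·a0=0.8323·5.892=4.904; a1+…+a4=4.564 < 4.904 ≤ a1+…+a5=5.892 → R5 fires; D=13 X=9 A=3 Q=3
Draw 7: a1=3.321, a2=0.744, a3=0.891, a4=0.783, a5=0.996, a0=6.735; τ=−ln(0.3206)/6.735=0.169 → t=1.761; u2·a0=0.9027·6.735=6.080; a1+…+a4=5.739 < 6.080 ≤ a1+…+a5=6.735 → R5 fires; D=14 X=9 A=2 Q=4
Draw 8: a1=2.952, a2=0.992, a3=1.188, a4=1.044, a5=0.664, a0=6.840; τ=−ln(0.4263)/6.840=0.125 → t=1.886; u2·a0=0.0800·6.840=0.547 ≤ a1=2.952 → R1 fires; D=15 X=11 A=1 Q=3
Draw 9: a1=1.107, a2=0.744, a3=0.891, a4=0.783, a5=0.332, a0=3.857; τ=−ln(0.0778)/3.857=0.662 → t=2.548 > T=2.23: stop.
Read off Q at T=2.23: 3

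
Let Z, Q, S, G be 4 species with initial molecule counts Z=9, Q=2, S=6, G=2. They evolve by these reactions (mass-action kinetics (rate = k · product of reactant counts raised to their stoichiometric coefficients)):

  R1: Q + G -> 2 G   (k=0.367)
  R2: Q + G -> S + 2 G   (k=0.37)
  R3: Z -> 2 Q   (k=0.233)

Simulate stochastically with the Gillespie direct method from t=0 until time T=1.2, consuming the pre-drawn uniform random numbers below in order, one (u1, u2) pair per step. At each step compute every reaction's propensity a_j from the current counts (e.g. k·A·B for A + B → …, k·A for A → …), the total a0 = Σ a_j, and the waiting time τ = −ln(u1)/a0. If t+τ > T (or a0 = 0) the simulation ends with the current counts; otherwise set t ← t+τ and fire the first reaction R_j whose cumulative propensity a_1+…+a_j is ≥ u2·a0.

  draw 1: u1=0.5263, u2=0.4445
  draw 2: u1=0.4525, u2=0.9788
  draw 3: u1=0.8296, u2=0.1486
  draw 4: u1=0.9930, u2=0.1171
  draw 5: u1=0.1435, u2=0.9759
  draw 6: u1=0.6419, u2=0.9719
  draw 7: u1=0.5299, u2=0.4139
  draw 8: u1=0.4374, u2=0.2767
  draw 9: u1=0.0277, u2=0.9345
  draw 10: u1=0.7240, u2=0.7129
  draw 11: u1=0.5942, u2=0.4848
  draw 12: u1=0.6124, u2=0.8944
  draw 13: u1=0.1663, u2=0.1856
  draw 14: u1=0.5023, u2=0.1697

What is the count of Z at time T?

t=0.000: Z=9 Q=2 S=6 G=2
Draw 1: a1=1.468, a2=1.480, a3=2.097, a0=5.045; τ=−ln(0.5263)/5.045=0.127 → t=0.127; u2·a0=0.4445·5.045=2.243; a1=1.468 < 2.243 ≤ a1+a2=2.948 → R2 fires; Z=9 Q=1 S=7 G=3
Draw 2: a1=1.101, a2=1.110, a3=2.097, a0=4.308; τ=−ln(0.4525)/4.308=0.184 → t=0.311; u2·a0=0.9788·4.308=4.217; a1+a2=2.211 < 4.217 ≤ a1+…+a3=4.308 → R3 fires; Z=8 Q=3 S=7 G=3
Draw 3: a1=3.303, a2=3.330, a3=1.864, a0=8.497; τ=−ln(0.8296)/8.497=0.022 → t=0.333; u2·a0=0.1486·8.497=1.263 ≤ a1=3.303 → R1 fires; Z=8 Q=2 S=7 G=4
Draw 4: a1=2.936, a2=2.960, a3=1.864, a0=7.760; τ=−ln(0.9930)/7.760=0.001 → t=0.334; u2·a0=0.1171·7.760=0.909 ≤ a1=2.936 → R1 fires; Z=8 Q=1 S=7 G=5
Draw 5: a1=1.835, a2=1.850, a3=1.864, a0=5.549; τ=−ln(0.1435)/5.549=0.350 → t=0.684; u2·a0=0.9759·5.549=5.415; a1+a2=3.685 < 5.415 ≤ a1+…+a3=5.549 → R3 fires; Z=7 Q=3 S=7 G=5
Draw 6: a1=5.505, a2=5.550, a3=1.631, a0=12.686; τ=−ln(0.6419)/12.686=0.035 → t=0.719; u2·a0=0.9719·12.686=12.330; a1+a2=11.055 < 12.330 ≤ a1+…+a3=12.686 → R3 fires; Z=6 Q=5 S=7 G=5
Draw 7: a1=9.175, a2=9.250, a3=1.398, a0=19.823; τ=−ln(0.5299)/19.823=0.032 → t=0.751; u2·a0=0.4139·19.823=8.205 ≤ a1=9.175 → R1 fires; Z=6 Q=4 S=7 G=6
Draw 8: a1=8.808, a2=8.880, a3=1.398, a0=19.086; τ=−ln(0.4374)/19.086=0.043 → t=0.794; u2·a0=0.2767·19.086=5.281 ≤ a1=8.808 → R1 fires; Z=6 Q=3 S=7 G=7
Draw 9: a1=7.707, a2=7.770, a3=1.398, a0=16.875; τ=−ln(0.0277)/16.875=0.213 → t=1.007; u2·a0=0.9345·16.875=15.770; a1+a2=15.477 < 15.770 ≤ a1+…+a3=16.875 → R3 fires; Z=5 Q=5 S=7 G=7
Draw 10: a1=12.845, a2=12.950, a3=1.165, a0=26.960; τ=−ln(0.7240)/26.960=0.012 → t=1.019; u2·a0=0.7129·26.960=19.220; a1=12.845 < 19.220 ≤ a1+a2=25.795 → R2 fires; Z=5 Q=4 S=8 G=8
Draw 11: a1=11.744, a2=11.840, a3=1.165, a0=24.749; τ=−ln(0.5942)/24.749=0.021 → t=1.040; u2·a0=0.4848·24.749=11.998; a1=11.744 < 11.998 ≤ a1+a2=23.584 → R2 fires; Z=5 Q=3 S=9 G=9
Draw 12: a1=9.909, a2=9.990, a3=1.165, a0=21.064; τ=−ln(0.6124)/21.064=0.023 → t=1.063; u2·a0=0.8944·21.064=18.840; a1=9.909 < 18.840 ≤ a1+a2=19.899 → R2 fires; Z=5 Q=2 S=10 G=10
Draw 13: a1=7.340, a2=7.400, a3=1.165, a0=15.905; τ=−ln(0.1663)/15.905=0.113 → t=1.176; u2·a0=0.1856·15.905=2.952 ≤ a1=7.340 → R1 fires; Z=5 Q=1 S=10 G=11
Draw 14: a1=4.037, a2=4.070, a3=1.165, a0=9.272; τ=−ln(0.5023)/9.272=0.074 → t=1.250 > T=1.2: stop.
Read off Z at T=1.2: 5

Z at T = 5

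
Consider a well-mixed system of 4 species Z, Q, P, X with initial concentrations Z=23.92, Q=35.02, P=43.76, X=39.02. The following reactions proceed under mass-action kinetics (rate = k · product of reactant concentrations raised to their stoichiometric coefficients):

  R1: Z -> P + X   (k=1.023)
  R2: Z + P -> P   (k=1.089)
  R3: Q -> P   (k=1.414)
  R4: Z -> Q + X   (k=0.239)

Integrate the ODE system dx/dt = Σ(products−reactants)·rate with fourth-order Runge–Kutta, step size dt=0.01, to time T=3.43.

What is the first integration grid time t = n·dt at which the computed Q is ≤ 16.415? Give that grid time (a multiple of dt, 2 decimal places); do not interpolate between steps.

RK4 with dt=0.01: 343 steps to T=3.43. Trajectory (selected grid times):
t=0.00: Z=23.92 Q=35.02 P=43.76 X=39.02
t=0.38: Z=0.00 Q=20.53 P=58.85 X=39.62
t=0.53: Z=0.00 Q=16.61 P=62.77 X=39.62
t=0.54: Z=0.00 Q=16.37 P=63.01 X=39.62
t=0.76: Z=0.00 Q=12.00 P=67.38 X=39.62
t=1.14: Z=0.00 Q=7.01 P=72.37 X=39.62
t=1.52: Z=0.00 Q=4.10 P=75.29 X=39.62
t=1.91: Z=0.00 Q=2.36 P=77.02 X=39.62
t=2.29: Z=0.00 Q=1.38 P=78.00 X=39.62
t=2.67: Z=0.00 Q=0.81 P=78.58 X=39.62
t=3.05: Z=0.00 Q=0.47 P=78.91 X=39.62
t=3.43: Z=0.00 Q=0.28 P=79.11 X=39.62
Q(0.53)=16.607 > 16.415 but Q(0.54)=16.374 ≤ 16.415, so the first grid time is t=0.54.

Threshold first reached at t = 0.54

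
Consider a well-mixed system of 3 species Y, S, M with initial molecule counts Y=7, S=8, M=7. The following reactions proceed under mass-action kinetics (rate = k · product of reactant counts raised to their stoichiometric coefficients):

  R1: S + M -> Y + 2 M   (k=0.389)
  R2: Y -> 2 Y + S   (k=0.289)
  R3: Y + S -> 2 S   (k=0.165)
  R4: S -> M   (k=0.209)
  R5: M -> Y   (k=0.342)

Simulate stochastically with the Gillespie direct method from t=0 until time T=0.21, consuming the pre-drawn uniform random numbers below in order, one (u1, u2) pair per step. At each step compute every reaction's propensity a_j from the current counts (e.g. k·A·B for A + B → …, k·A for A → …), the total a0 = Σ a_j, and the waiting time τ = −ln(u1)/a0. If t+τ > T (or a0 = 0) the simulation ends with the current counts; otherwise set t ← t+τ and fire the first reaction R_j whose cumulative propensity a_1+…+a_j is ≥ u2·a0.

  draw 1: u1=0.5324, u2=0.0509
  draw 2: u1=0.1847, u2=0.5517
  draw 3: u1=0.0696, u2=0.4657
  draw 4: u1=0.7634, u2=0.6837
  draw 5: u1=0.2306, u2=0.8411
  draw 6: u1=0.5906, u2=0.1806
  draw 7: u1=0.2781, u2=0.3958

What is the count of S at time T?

S at T = 6

t=0.000: Y=7 S=8 M=7
Draw 1: a1=21.784, a2=2.023, a3=9.240, a4=1.672, a5=2.394, a0=37.113; τ=−ln(0.5324)/37.113=0.017 → t=0.017; u2·a0=0.0509·37.113=1.889 ≤ a1=21.784 → R1 fires; Y=8 S=7 M=8
Draw 2: a1=21.784, a2=2.312, a3=9.240, a4=1.463, a5=2.736, a0=37.535; τ=−ln(0.1847)/37.535=0.045 → t=0.062; u2·a0=0.5517·37.535=20.708 ≤ a1=21.784 → R1 fires; Y=9 S=6 M=9
Draw 3: a1=21.006, a2=2.601, a3=8.910, a4=1.254, a5=3.078, a0=36.849; τ=−ln(0.0696)/36.849=0.072 → t=0.134; u2·a0=0.4657·36.849=17.161 ≤ a1=21.006 → R1 fires; Y=10 S=5 M=10
Draw 4: a1=19.450, a2=2.890, a3=8.250, a4=1.045, a5=3.420, a0=35.055; τ=−ln(0.7634)/35.055=0.008 → t=0.142; u2·a0=0.6837·35.055=23.967; a1+a2=22.340 < 23.967 ≤ a1+…+a3=30.590 → R3 fires; Y=9 S=6 M=10
Draw 5: a1=23.340, a2=2.601, a3=8.910, a4=1.254, a5=3.420, a0=39.525; τ=−ln(0.2306)/39.525=0.037 → t=0.179; u2·a0=0.8411·39.525=33.244; a1+a2=25.941 < 33.244 ≤ a1+…+a3=34.851 → R3 fires; Y=8 S=7 M=10
Draw 6: a1=27.230, a2=2.312, a3=9.240, a4=1.463, a5=3.420, a0=43.665; τ=−ln(0.5906)/43.665=0.012 → t=0.191; u2·a0=0.1806·43.665=7.886 ≤ a1=27.230 → R1 fires; Y=9 S=6 M=11
Draw 7: a1=25.674, a2=2.601, a3=8.910, a4=1.254, a5=3.762, a0=42.201; τ=−ln(0.2781)/42.201=0.030 → t=0.222 > T=0.21: stop.
Read off S at T=0.21: 6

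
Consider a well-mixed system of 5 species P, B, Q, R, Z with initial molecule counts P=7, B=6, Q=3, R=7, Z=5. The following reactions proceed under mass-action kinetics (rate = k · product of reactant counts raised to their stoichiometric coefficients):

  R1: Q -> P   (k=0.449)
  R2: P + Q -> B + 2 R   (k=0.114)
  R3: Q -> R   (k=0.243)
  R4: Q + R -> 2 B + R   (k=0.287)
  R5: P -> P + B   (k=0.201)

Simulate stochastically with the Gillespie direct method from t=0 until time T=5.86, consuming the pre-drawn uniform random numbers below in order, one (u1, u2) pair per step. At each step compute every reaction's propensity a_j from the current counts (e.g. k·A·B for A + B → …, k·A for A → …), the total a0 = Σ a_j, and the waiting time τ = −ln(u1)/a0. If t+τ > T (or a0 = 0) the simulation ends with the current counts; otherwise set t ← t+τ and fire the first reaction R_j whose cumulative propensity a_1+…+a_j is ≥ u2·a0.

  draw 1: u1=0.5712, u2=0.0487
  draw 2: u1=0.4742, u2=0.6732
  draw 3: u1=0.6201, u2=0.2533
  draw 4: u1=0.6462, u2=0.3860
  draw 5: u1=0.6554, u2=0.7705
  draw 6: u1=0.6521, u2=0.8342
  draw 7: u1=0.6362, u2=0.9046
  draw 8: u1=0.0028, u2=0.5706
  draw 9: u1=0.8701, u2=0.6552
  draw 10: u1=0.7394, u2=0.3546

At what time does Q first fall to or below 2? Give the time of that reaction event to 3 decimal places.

Threshold first reached at t = 0.047

t=0.000: P=7 B=6 Q=3 R=7 Z=5
Draw 1: a1=1.347, a2=2.394, a3=0.729, a4=6.027, a5=1.407, a0=11.904; τ=−ln(0.5712)/11.904=0.047 → t=0.047; u2·a0=0.0487·11.904=0.580 ≤ a1=1.347 → R1 fires; P=8 B=6 Q=2 R=7 Z=5
Draw 2: a1=0.898, a2=1.824, a3=0.486, a4=4.018, a5=1.608, a0=8.834; τ=−ln(0.4742)/8.834=0.084 → t=0.132; u2·a0=0.6732·8.834=5.947; a1+…+a3=3.208 < 5.947 ≤ a1+…+a4=7.226 → R4 fires; P=8 B=8 Q=1 R=7 Z=5
Draw 3: a1=0.449, a2=0.912, a3=0.243, a4=2.009, a5=1.608, a0=5.221; τ=−ln(0.6201)/5.221=0.092 → t=0.223; u2·a0=0.2533·5.221=1.322; a1=0.449 < 1.322 ≤ a1+a2=1.361 → R2 fires; P=7 B=9 Q=0 R=9 Z=5
Draw 4: a1=0.000, a2=0.000, a3=0.000, a4=0.000, a5=1.407, a0=1.407; τ=−ln(0.6462)/1.407=0.310 → t=0.533; u2·a0=0.3860·1.407=0.543; a1+…+a4=0.000 < 0.543 ≤ a1+…+a5=1.407 → R5 fires; P=7 B=10 Q=0 R=9 Z=5
Draw 5: a1=0.000, a2=0.000, a3=0.000, a4=0.000, a5=1.407, a0=1.407; τ=−ln(0.6554)/1.407=0.300 → t=0.834; u2·a0=0.7705·1.407=1.084; a1+…+a4=0.000 < 1.084 ≤ a1+…+a5=1.407 → R5 fires; P=7 B=11 Q=0 R=9 Z=5
Draw 6: a1=0.000, a2=0.000, a3=0.000, a4=0.000, a5=1.407, a0=1.407; τ=−ln(0.6521)/1.407=0.304 → t=1.138; u2·a0=0.8342·1.407=1.174; a1+…+a4=0.000 < 1.174 ≤ a1+…+a5=1.407 → R5 fires; P=7 B=12 Q=0 R=9 Z=5
Draw 7: a1=0.000, a2=0.000, a3=0.000, a4=0.000, a5=1.407, a0=1.407; τ=−ln(0.6362)/1.407=0.321 → t=1.459; u2·a0=0.9046·1.407=1.273; a1+…+a4=0.000 < 1.273 ≤ a1+…+a5=1.407 → R5 fires; P=7 B=13 Q=0 R=9 Z=5
Draw 8: a1=0.000, a2=0.000, a3=0.000, a4=0.000, a5=1.407, a0=1.407; τ=−ln(0.0028)/1.407=4.178 → t=5.637; u2·a0=0.5706·1.407=0.803; a1+…+a4=0.000 < 0.803 ≤ a1+…+a5=1.407 → R5 fires; P=7 B=14 Q=0 R=9 Z=5
Draw 9: a1=0.000, a2=0.000, a3=0.000, a4=0.000, a5=1.407, a0=1.407; τ=−ln(0.8701)/1.407=0.099 → t=5.736; u2·a0=0.6552·1.407=0.922; a1+…+a4=0.000 < 0.922 ≤ a1+…+a5=1.407 → R5 fires; P=7 B=15 Q=0 R=9 Z=5
Draw 10: a1=0.000, a2=0.000, a3=0.000, a4=0.000, a5=1.407, a0=1.407; τ=−ln(0.7394)/1.407=0.215 → t=5.950 > T=5.86: stop.
Q first becomes ≤ 2 when it reaches 2 at the event at t=0.047.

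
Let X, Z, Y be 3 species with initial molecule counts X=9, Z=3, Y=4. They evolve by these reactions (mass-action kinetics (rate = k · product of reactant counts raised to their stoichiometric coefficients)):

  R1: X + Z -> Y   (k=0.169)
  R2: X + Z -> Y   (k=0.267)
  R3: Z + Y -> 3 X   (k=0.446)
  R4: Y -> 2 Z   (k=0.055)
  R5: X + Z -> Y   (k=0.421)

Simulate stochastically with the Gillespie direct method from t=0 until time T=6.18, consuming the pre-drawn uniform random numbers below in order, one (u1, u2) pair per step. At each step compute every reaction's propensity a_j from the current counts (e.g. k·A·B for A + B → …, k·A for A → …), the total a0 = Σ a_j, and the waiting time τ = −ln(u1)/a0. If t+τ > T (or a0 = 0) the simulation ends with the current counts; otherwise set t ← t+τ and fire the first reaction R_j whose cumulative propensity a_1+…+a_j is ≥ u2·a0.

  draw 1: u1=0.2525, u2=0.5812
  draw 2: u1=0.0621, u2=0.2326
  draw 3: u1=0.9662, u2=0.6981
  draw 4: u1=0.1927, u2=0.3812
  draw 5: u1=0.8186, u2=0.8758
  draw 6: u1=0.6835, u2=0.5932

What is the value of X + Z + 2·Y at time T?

Check how each reaction changes W = X + Z + 2·Y (weight of products minus weight of reactants):
R1: X + Z -> Y: (2·1) − (1·1 + 1·1) = 2 − 2 = 0
R2: X + Z -> Y: (2·1) − (1·1 + 1·1) = 2 − 2 = 0
R3: Z + Y -> 3 X: (1·3) − (1·1 + 2·1) = 3 − 3 = 0
R4: Y -> 2 Z: (1·2) − (2·1) = 2 − 2 = 0
R5: X + Z -> Y: (2·1) − (1·1 + 1·1) = 2 − 2 = 0
Every reaction leaves W unchanged, so W is conserved and no simulation is needed: W(T) = W(0) = 9 + 3 + 2·4 = 20

Value at T = 20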